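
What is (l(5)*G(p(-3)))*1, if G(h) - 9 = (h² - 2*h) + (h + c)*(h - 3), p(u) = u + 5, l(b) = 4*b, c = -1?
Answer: 160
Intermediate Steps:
p(u) = 5 + u
G(h) = 9 + h² - 2*h + (-1 + h)*(-3 + h) (G(h) = 9 + ((h² - 2*h) + (h - 1)*(h - 3)) = 9 + ((h² - 2*h) + (-1 + h)*(-3 + h)) = 9 + (h² - 2*h + (-1 + h)*(-3 + h)) = 9 + h² - 2*h + (-1 + h)*(-3 + h))
(l(5)*G(p(-3)))*1 = ((4*5)*(12 - 6*(5 - 3) + 2*(5 - 3)²))*1 = (20*(12 - 6*2 + 2*2²))*1 = (20*(12 - 12 + 2*4))*1 = (20*(12 - 12 + 8))*1 = (20*8)*1 = 160*1 = 160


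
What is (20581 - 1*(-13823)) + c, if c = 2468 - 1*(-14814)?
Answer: 51686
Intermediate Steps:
c = 17282 (c = 2468 + 14814 = 17282)
(20581 - 1*(-13823)) + c = (20581 - 1*(-13823)) + 17282 = (20581 + 13823) + 17282 = 34404 + 17282 = 51686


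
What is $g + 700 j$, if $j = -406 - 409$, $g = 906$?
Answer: $-569594$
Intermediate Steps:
$j = -815$
$g + 700 j = 906 + 700 \left(-815\right) = 906 - 570500 = -569594$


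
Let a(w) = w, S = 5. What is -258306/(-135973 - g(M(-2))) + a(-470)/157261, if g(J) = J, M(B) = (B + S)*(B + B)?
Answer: 40557558196/21381362821 ≈ 1.8969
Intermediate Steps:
M(B) = 2*B*(5 + B) (M(B) = (B + 5)*(B + B) = (5 + B)*(2*B) = 2*B*(5 + B))
-258306/(-135973 - g(M(-2))) + a(-470)/157261 = -258306/(-135973 - 2*(-2)*(5 - 2)) - 470/157261 = -258306/(-135973 - 2*(-2)*3) - 470*1/157261 = -258306/(-135973 - 1*(-12)) - 470/157261 = -258306/(-135973 + 12) - 470/157261 = -258306/(-135961) - 470/157261 = -258306*(-1/135961) - 470/157261 = 258306/135961 - 470/157261 = 40557558196/21381362821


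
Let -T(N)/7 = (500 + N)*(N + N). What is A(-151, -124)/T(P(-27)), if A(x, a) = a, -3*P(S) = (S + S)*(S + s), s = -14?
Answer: 31/614754 ≈ 5.0427e-5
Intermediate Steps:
P(S) = -2*S*(-14 + S)/3 (P(S) = -(S + S)*(S - 14)/3 = -2*S*(-14 + S)/3)
T(N) = -14*N*(500 + N) (T(N) = -7*(500 + N)*(N + N) = -7*(500 + N)*2*N = -14*N*(500 + N))
A(-151, -124)/T(P(-27)) = -124*1/(252*(14 - 1*(-27))*(500 + (2/3)*(-27)*(14 - 1*(-27)))) = -124*1/(252*(14 + 27)*(500 + (2/3)*(-27)*(14 + 27))) = -124*1/(10332*(500 + (2/3)*(-27)*41)) = -124*1/(10332*(500 - 738)) = -124/((-14*(-738)*(-238))) = -124/(-2459016) = -124*(-1/2459016) = 31/614754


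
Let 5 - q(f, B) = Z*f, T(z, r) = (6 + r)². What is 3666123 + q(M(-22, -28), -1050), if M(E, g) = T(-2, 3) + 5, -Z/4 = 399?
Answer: 3803384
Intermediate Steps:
Z = -1596 (Z = -4*399 = -1596)
M(E, g) = 86 (M(E, g) = (6 + 3)² + 5 = 9² + 5 = 81 + 5 = 86)
q(f, B) = 5 + 1596*f (q(f, B) = 5 - (-1596)*f = 5 + 1596*f)
3666123 + q(M(-22, -28), -1050) = 3666123 + (5 + 1596*86) = 3666123 + (5 + 137256) = 3666123 + 137261 = 3803384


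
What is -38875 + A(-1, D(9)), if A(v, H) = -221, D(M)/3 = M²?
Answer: -39096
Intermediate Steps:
D(M) = 3*M²
-38875 + A(-1, D(9)) = -38875 - 221 = -39096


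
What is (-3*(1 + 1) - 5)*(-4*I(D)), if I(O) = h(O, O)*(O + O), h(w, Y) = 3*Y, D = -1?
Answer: 264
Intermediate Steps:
I(O) = 6*O**2 (I(O) = (3*O)*(O + O) = (3*O)*(2*O) = 6*O**2)
(-3*(1 + 1) - 5)*(-4*I(D)) = (-3*(1 + 1) - 5)*(-24*(-1)**2) = (-3*2 - 5)*(-24) = (-6 - 5)*(-4*6) = -11*(-24) = 264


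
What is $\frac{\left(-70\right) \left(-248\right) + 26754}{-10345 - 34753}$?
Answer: $- \frac{22057}{22549} \approx -0.97818$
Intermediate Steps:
$\frac{\left(-70\right) \left(-248\right) + 26754}{-10345 - 34753} = \frac{17360 + 26754}{-45098} = 44114 \left(- \frac{1}{45098}\right) = - \frac{22057}{22549}$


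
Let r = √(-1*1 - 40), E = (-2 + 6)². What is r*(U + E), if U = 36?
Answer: 52*I*√41 ≈ 332.96*I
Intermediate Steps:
E = 16 (E = 4² = 16)
r = I*√41 (r = √(-1 - 40) = √(-41) = I*√41 ≈ 6.4031*I)
r*(U + E) = (I*√41)*(36 + 16) = (I*√41)*52 = 52*I*√41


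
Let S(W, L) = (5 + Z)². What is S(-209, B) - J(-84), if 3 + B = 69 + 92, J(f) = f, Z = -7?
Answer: 88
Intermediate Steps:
B = 158 (B = -3 + (69 + 92) = -3 + 161 = 158)
S(W, L) = 4 (S(W, L) = (5 - 7)² = (-2)² = 4)
S(-209, B) - J(-84) = 4 - 1*(-84) = 4 + 84 = 88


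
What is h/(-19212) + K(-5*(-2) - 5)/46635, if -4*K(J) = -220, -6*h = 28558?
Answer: 44604743/179190324 ≈ 0.24892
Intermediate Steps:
h = -14279/3 (h = -1/6*28558 = -14279/3 ≈ -4759.7)
K(J) = 55 (K(J) = -1/4*(-220) = 55)
h/(-19212) + K(-5*(-2) - 5)/46635 = -14279/3/(-19212) + 55/46635 = -14279/3*(-1/19212) + 55*(1/46635) = 14279/57636 + 11/9327 = 44604743/179190324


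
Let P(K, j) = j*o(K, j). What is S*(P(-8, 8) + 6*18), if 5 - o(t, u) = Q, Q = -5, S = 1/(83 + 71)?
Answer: 94/77 ≈ 1.2208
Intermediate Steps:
S = 1/154 ≈ 0.0064935
o(t, u) = 10 (o(t, u) = 5 - 1*(-5) = 5 + 5 = 10)
P(K, j) = 10*j (P(K, j) = j*10 = 10*j)
S*(P(-8, 8) + 6*18) = (10*8 + 6*18)/154 = (80 + 108)/154 = (1/154)*188 = 94/77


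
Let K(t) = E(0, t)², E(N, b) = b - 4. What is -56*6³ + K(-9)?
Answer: -11927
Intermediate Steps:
E(N, b) = -4 + b
K(t) = (-4 + t)²
-56*6³ + K(-9) = -56*6³ + (-4 - 9)² = -56*216 + (-13)² = -12096 + 169 = -11927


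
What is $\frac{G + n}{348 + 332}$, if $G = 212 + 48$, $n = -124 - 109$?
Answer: $\frac{27}{680} \approx 0.039706$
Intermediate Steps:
$n = -233$ ($n = -124 - 109 = -233$)
$G = 260$
$\frac{G + n}{348 + 332} = \frac{260 - 233}{348 + 332} = \frac{27}{680}$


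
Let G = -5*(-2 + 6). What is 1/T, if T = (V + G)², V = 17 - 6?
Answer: 1/81 ≈ 0.012346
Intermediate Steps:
V = 11
G = -20 (G = -5*4 = -20)
T = 81 (T = (11 - 20)² = (-9)² = 81)
1/T = 1/81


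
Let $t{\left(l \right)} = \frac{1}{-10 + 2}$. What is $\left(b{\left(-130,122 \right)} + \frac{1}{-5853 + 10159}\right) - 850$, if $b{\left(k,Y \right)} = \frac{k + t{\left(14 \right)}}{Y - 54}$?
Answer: $- \frac{997788201}{1171232} \approx -851.91$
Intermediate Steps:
$t{\left(l \right)} = - \frac{1}{8}$ ($t{\left(l \right)} = \frac{1}{-8} = - \frac{1}{8}$)
$b{\left(k,Y \right)} = \frac{- \frac{1}{8} + k}{-54 + Y}$ ($b{\left(k,Y \right)} = \frac{k - \frac{1}{8}}{Y - 54} = \frac{- \frac{1}{8} + k}{-54 + Y}$)
$\left(b{\left(-130,122 \right)} + \frac{1}{-5853 + 10159}\right) - 850 = \left(\frac{- \frac{1}{8} - 130}{-54 + 122} + \frac{1}{-5853 + 10159}\right) - 850 = \left(\frac{1}{68} \left(- \frac{1041}{8}\right) + \frac{1}{4306}\right) - 850 = \left(- \frac{1041}{544} + \frac{1}{4306}\right) - 850 = - \frac{2241001}{1171232} - 850 = - \frac{997788201}{1171232}$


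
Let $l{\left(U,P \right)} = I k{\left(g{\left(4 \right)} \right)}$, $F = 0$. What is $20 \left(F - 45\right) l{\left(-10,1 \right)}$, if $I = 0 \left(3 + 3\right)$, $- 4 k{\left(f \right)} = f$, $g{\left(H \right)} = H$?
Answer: $0$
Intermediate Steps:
$k{\left(f \right)} = - \frac{f}{4}$
$I = 0$ ($I = 0 \cdot 6 = 0$)
$l{\left(U,P \right)} = 0$ ($l{\left(U,P \right)} = 0 \left(\left(- \frac{1}{4}\right) 4\right) = 0 \left(-1\right) = 0$)
$20 \left(F - 45\right) l{\left(-10,1 \right)} = 20 \left(0 - 45\right) 0 = 20 \left(-45\right) 0 = \left(-900\right) 0 = 0$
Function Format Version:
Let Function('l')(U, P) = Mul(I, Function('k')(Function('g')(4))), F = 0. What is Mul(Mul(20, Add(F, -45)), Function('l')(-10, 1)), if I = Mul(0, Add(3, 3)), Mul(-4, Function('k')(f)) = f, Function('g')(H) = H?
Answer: 0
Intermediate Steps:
Function('k')(f) = Mul(Rational(-1, 4), f)
I = 0 (I = Mul(0, 6) = 0)
Function('l')(U, P) = 0 (Function('l')(U, P) = Mul(0, Mul(Rational(-1, 4), 4)) = Mul(0, -1) = 0)
Mul(Mul(20, Add(F, -45)), Function('l')(-10, 1)) = Mul(Mul(20, Add(0, -45)), 0) = Mul(Mul(20, -45), 0) = Mul(-900, 0) = 0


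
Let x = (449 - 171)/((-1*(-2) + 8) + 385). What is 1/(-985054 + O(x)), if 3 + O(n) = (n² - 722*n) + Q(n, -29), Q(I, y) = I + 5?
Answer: -156025/153771834026 ≈ -1.0147e-6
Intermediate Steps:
Q(I, y) = 5 + I
x = 278/395 (x = 278/((2 + 8) + 385) = 278/(10 + 385) = 278/395 ≈ 0.70380)
O(n) = 2 + n² - 721*n (O(n) = -3 + ((n² - 722*n) + (5 + n)) = -3 + (5 + n² - 721*n) = 2 + n² - 721*n)
1/(-985054 + O(x)) = 1/(-985054 + (2 + (278/395)² - 721*278/395)) = 1/(-985054 + (2 + 77284/156025 - 200438/395)) = 1/(-985054 - 78783676/156025) = 1/(-153771834026/156025) = -156025/153771834026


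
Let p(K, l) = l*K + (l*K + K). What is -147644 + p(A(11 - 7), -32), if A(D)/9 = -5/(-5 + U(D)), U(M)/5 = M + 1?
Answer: -590009/4 ≈ -1.4750e+5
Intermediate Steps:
U(M) = 5 + 5*M (U(M) = 5*(M + 1) = 5*(1 + M) = 5 + 5*M)
A(D) = -9/D (A(D) = 9*(-5/(-5 + (5 + 5*D))) = 9*(-5/(5*D)) = 9*((1/(5*D))*(-5)) = 9*(-1/D) = -9/D)
p(K, l) = K + 2*K*l (p(K, l) = K*l + (K*l + K) = K*l + (K + K*l) = K + 2*K*l)
-147644 + p(A(11 - 7), -32) = -147644 + (-9/(11 - 7))*(1 + 2*(-32)) = -147644 + (-9/4)*(1 - 64) = -147644 - 9*¼*(-63) = -147644 - 9/4*(-63) = -147644 + 567/4 = -590009/4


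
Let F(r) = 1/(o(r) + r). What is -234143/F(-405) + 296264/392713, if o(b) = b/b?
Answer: 37148204279700/392713 ≈ 9.4594e+7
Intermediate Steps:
o(b) = 1
F(r) = 1/(1 + r)
-234143/F(-405) + 296264/392713 = -234143/(1/(1 - 405)) + 296264/392713 = -234143/(1/(-404)) + 296264*(1/392713) = -234143/(-1/404) + 296264/392713 = -234143*(-404) + 296264/392713 = 94593772 + 296264/392713 = 37148204279700/392713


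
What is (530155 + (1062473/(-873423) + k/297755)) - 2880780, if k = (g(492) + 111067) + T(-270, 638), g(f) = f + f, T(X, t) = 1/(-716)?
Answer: -87540739517065926199/37241460560268 ≈ -2.3506e+6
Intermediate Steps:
T(X, t) = -1/716
g(f) = 2*f
k = 80228515/716 (k = (2*492 + 111067) - 1/716 = (984 + 111067) - 1/716 = 112051 - 1/716 = 80228515/716 ≈ 1.1205e+5)
(530155 + (1062473/(-873423) + k/297755)) - 2880780 = (530155 + (1062473/(-873423) + (80228515/716)/297755)) - 2880780 = (530155 + (1062473*(-1/873423) + (80228515/716)*(1/297755))) - 2880780 = (530155 + (-1062473/873423 + 16045703/42638516)) - 2880780 = (530155 - 31287585958699/37241460560268) - 2880780 = 19743715235742922841/37241460560268 - 2880780 = -87540739517065926199/37241460560268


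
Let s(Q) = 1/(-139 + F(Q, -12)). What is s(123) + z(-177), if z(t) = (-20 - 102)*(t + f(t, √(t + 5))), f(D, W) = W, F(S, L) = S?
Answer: 345503/16 - 244*I*√43 ≈ 21594.0 - 1600.0*I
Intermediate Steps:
s(Q) = 1/(-139 + Q)
z(t) = -122*t - 122*√(5 + t) (z(t) = (-20 - 102)*(t + √(t + 5)) = -122*(t + √(5 + t)) = -122*t - 122*√(5 + t))
s(123) + z(-177) = 1/(-139 + 123) + (-122*(-177) - 122*√(5 - 177)) = 1/(-16) + (21594 - 244*I*√43) = -1/16 + (21594 - 244*I*√43) = 345503/16 - 244*I*√43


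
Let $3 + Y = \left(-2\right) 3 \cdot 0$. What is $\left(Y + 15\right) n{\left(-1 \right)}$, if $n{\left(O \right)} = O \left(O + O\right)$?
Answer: $24$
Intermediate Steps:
$n{\left(O \right)} = 2 O^{2}$ ($n{\left(O \right)} = O 2 O = 2 O^{2}$)
$Y = -3$ ($Y = -3 + \left(-2\right) 3 \cdot 0 = -3 - 0 = -3 + 0 = -3$)
$\left(Y + 15\right) n{\left(-1 \right)} = \left(-3 + 15\right) 2 \left(-1\right)^{2} = 12 \cdot 2 \cdot 1 = 12 \cdot 2 = 24$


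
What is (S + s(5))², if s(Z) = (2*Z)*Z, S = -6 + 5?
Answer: 2401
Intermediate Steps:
S = -1
s(Z) = 2*Z²
(S + s(5))² = (-1 + 2*5²)² = (-1 + 2*25)² = (-1 + 50)² = 49² = 2401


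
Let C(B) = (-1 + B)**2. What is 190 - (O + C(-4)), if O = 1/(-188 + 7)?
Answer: 29866/181 ≈ 165.01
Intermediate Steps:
O = -1/181 (O = 1/(-181) = -1/181 ≈ -0.0055249)
190 - (O + C(-4)) = 190 - (-1/181 + (-1 - 4)**2) = 190 - (-1/181 + (-5)**2) = 190 - (-1/181 + 25) = 190 - 1*4524/181 = 190 - 4524/181 = 29866/181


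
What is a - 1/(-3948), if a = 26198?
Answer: 103429705/3948 ≈ 26198.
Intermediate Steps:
a - 1/(-3948) = 26198 - 1/(-3948) = 26198 - 1*(-1/3948) = 26198 + 1/3948 = 103429705/3948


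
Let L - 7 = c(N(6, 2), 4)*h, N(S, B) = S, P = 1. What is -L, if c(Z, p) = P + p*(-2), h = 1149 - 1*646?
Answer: 3514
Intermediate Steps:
h = 503 (h = 1149 - 646 = 503)
c(Z, p) = 1 - 2*p (c(Z, p) = 1 + p*(-2) = 1 - 2*p)
L = -3514 (L = 7 + (1 - 2*4)*503 = 7 + (1 - 8)*503 = 7 - 7*503 = 7 - 3521 = -3514)
-L = -1*(-3514) = 3514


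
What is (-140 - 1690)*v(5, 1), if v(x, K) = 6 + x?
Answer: -20130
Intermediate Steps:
(-140 - 1690)*v(5, 1) = (-140 - 1690)*(6 + 5) = -1830*11 = -20130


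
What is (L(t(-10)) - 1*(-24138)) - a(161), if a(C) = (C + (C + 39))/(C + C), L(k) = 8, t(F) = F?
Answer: 7774651/322 ≈ 24145.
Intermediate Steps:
a(C) = (39 + 2*C)/(2*C) (a(C) = (C + (39 + C))/((2*C)) = (39 + 2*C)*(1/(2*C)) = (39 + 2*C)/(2*C))
(L(t(-10)) - 1*(-24138)) - a(161) = (8 - 1*(-24138)) - (39/2 + 161)/161 = (8 + 24138) - 361/(161*2) = 24146 - 1*361/322 = 24146 - 361/322 = 7774651/322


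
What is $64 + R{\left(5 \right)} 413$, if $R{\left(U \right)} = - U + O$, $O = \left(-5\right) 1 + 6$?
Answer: $-1588$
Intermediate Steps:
$O = 1$ ($O = -5 + 6 = 1$)
$R{\left(U \right)} = 1 - U$ ($R{\left(U \right)} = - U + 1 = 1 - U$)
$64 + R{\left(5 \right)} 413 = 64 + \left(1 - 5\right) 413 = 64 - 1652 = -1588$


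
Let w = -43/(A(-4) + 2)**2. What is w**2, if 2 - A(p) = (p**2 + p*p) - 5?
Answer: 1849/279841 ≈ 0.0066073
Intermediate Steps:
A(p) = 7 - 2*p**2 (A(p) = 2 - ((p**2 + p*p) - 5) = 2 - ((p**2 + p**2) - 5) = 2 - (2*p**2 - 5) = 2 - (-5 + 2*p**2) = 2 + (5 - 2*p**2) = 7 - 2*p**2)
w = -43/529 (w = -43/((7 - 2*(-4)**2) + 2)**2 = -43/((7 - 2*16) + 2)**2 = -43/((7 - 32) + 2)**2 = -43/(-25 + 2)**2 = -43/((-23)**2) = -43/529 ≈ -0.081285)
w**2 = (-43/529)**2 = 1849/279841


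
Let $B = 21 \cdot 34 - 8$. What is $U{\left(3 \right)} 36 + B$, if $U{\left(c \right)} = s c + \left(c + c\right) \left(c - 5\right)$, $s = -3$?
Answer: $-50$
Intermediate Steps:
$U{\left(c \right)} = - 3 c + 2 c \left(-5 + c\right)$ ($U{\left(c \right)} = - 3 c + \left(c + c\right) \left(c - 5\right) = - 3 c + 2 c \left(-5 + c\right)$)
$B = 706$ ($B = 714 - 8 = 706$)
$U{\left(3 \right)} 36 + B = 3 \left(-13 + 2 \cdot 3\right) 36 + 706 = 3 \left(-13 + 6\right) 36 + 706 = 3 \left(-7\right) 36 + 706 = \left(-21\right) 36 + 706 = -756 + 706 = -50$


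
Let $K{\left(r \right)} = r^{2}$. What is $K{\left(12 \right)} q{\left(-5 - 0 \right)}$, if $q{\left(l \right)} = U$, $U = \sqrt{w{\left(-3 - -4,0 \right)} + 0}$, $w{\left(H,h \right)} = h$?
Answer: $0$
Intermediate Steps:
$U = 0$ ($U = \sqrt{0 + 0} = \sqrt{0} = 0$)
$q{\left(l \right)} = 0$
$K{\left(12 \right)} q{\left(-5 - 0 \right)} = 12^{2} \cdot 0 = 144 \cdot 0 = 0$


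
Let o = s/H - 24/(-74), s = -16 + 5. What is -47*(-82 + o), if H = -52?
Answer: 7366639/1924 ≈ 3828.8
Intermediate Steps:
s = -11
o = 1031/1924 (o = -11/(-52) - 24/(-74) = -11*(-1/52) - 24*(-1/74) = 11/52 + 12/37 = 1031/1924 ≈ 0.53586)
-47*(-82 + o) = -47*(-82 + 1031/1924) = -47*(-156737/1924) = 7366639/1924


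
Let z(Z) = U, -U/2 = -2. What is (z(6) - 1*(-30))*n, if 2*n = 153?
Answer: 2601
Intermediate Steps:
U = 4 (U = -2*(-2) = 4)
z(Z) = 4
n = 153/2 (n = (1/2)*153 = 153/2 ≈ 76.500)
(z(6) - 1*(-30))*n = (4 - 1*(-30))*(153/2) = (4 + 30)*(153/2) = 34*(153/2) = 2601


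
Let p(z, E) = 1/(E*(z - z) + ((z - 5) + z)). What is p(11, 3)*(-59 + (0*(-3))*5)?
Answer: -59/17 ≈ -3.4706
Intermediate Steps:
p(z, E) = 1/(-5 + 2*z) (p(z, E) = 1/(E*0 + ((-5 + z) + z)) = 1/(0 + (-5 + 2*z)) = 1/(-5 + 2*z))
p(11, 3)*(-59 + (0*(-3))*5) = (-59 + (0*(-3))*5)/(-5 + 2*11) = (-59 + 0*5)/(-5 + 22) = (-59 + 0)/17 = (1/17)*(-59) = -59/17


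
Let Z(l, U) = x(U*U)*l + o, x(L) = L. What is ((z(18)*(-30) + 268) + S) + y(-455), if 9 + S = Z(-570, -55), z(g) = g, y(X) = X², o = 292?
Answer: -1517214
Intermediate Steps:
Z(l, U) = 292 + l*U² (Z(l, U) = (U*U)*l + 292 = U²*l + 292 = l*U² + 292 = 292 + l*U²)
S = -1723967 (S = -9 + (292 - 570*(-55)²) = -9 + (292 - 570*3025) = -9 + (292 - 1724250) = -9 - 1723958 = -1723967)
((z(18)*(-30) + 268) + S) + y(-455) = ((18*(-30) + 268) - 1723967) + (-455)² = ((-540 + 268) - 1723967) + 207025 = (-272 - 1723967) + 207025 = -1724239 + 207025 = -1517214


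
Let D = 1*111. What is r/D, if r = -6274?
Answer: -6274/111 ≈ -56.523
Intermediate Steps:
D = 111
r/D = -6274/111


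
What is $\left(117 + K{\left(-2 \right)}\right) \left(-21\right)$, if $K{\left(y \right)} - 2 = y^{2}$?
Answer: $-2583$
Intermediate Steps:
$K{\left(y \right)} = 2 + y^{2}$
$\left(117 + K{\left(-2 \right)}\right) \left(-21\right) = \left(117 + \left(2 + \left(-2\right)^{2}\right)\right) \left(-21\right) = \left(117 + \left(2 + 4\right)\right) \left(-21\right) = \left(117 + 6\right) \left(-21\right) = 123 \left(-21\right) = -2583$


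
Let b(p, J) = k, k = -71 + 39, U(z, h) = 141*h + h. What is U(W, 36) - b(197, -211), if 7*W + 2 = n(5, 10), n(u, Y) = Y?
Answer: 5144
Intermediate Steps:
W = 8/7 (W = -2/7 + (⅐)*10 = -2/7 + 10/7 = 8/7 ≈ 1.1429)
U(z, h) = 142*h
k = -32
b(p, J) = -32
U(W, 36) - b(197, -211) = 142*36 - 1*(-32) = 5112 + 32 = 5144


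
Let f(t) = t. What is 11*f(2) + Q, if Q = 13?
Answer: 35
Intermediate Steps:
11*f(2) + Q = 11*2 + 13 = 22 + 13 = 35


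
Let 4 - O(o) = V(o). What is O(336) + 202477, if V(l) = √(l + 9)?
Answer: 202481 - √345 ≈ 2.0246e+5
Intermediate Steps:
V(l) = √(9 + l)
O(o) = 4 - √(9 + o)
O(336) + 202477 = (4 - √(9 + 336)) + 202477 = (4 - √345) + 202477 = 202481 - √345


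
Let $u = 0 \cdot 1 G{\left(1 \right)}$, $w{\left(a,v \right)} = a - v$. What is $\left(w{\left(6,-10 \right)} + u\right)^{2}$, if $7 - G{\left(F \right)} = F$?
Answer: $256$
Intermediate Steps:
$G{\left(F \right)} = 7 - F$
$u = 0$ ($u = 0 \cdot 1 \left(7 - 1\right) = 0 \left(7 - 1\right) = 0 \cdot 6 = 0$)
$\left(w{\left(6,-10 \right)} + u\right)^{2} = \left(\left(6 - -10\right) + 0\right)^{2} = \left(\left(6 + 10\right) + 0\right)^{2} = \left(16 + 0\right)^{2} = 16^{2} = 256$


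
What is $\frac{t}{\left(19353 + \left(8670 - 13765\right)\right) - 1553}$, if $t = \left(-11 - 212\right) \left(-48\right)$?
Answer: $\frac{3568}{4235} \approx 0.8425$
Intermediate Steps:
$t = 10704$ ($t = \left(-11 - 212\right) \left(-48\right) = \left(-223\right) \left(-48\right) = 10704$)
$\frac{t}{\left(19353 + \left(8670 - 13765\right)\right) - 1553} = \frac{10704}{\left(19353 + \left(8670 - 13765\right)\right) - 1553} = \frac{10704}{\left(19353 - 5095\right) - 1553} = \frac{10704}{14258 - 1553} = \frac{10704}{12705} = 10704 \cdot \frac{1}{12705} = \frac{3568}{4235}$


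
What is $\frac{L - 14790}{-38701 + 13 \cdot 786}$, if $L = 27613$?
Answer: $- \frac{12823}{28483} \approx -0.4502$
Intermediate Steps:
$\frac{L - 14790}{-38701 + 13 \cdot 786} = \frac{27613 - 14790}{-38701 + 13 \cdot 786} = \frac{12823}{-38701 + 10218} = \frac{12823}{-28483} = 12823 \left(- \frac{1}{28483}\right) = - \frac{12823}{28483}$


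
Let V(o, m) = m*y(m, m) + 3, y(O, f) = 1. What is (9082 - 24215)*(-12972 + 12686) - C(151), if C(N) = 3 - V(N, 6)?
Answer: 4328044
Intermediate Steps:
V(o, m) = 3 + m (V(o, m) = m*1 + 3 = m + 3 = 3 + m)
C(N) = -6 (C(N) = 3 - (3 + 6) = 3 - 1*9 = 3 - 9 = -6)
(9082 - 24215)*(-12972 + 12686) - C(151) = (9082 - 24215)*(-12972 + 12686) - 1*(-6) = -15133*(-286) + 6 = 4328038 + 6 = 4328044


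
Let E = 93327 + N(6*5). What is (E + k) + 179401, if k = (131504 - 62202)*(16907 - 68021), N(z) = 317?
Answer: -3542029383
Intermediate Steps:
E = 93644 (E = 93327 + 317 = 93644)
k = -3542302428 (k = 69302*(-51114) = -3542302428)
(E + k) + 179401 = (93644 - 3542302428) + 179401 = -3542208784 + 179401 = -3542029383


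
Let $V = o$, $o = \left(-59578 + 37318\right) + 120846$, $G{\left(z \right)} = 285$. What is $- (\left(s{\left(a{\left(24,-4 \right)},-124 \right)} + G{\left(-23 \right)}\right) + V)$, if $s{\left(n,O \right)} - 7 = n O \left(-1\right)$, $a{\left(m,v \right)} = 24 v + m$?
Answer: $-89950$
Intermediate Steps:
$a{\left(m,v \right)} = m + 24 v$
$s{\left(n,O \right)} = 7 - O n$ ($s{\left(n,O \right)} = 7 + n O \left(-1\right) = 7 + O n \left(-1\right) = 7 - O n$)
$o = 98586$ ($o = -22260 + 120846 = 98586$)
$V = 98586$
$- (\left(s{\left(a{\left(24,-4 \right)},-124 \right)} + G{\left(-23 \right)}\right) + V) = - (\left(\left(7 - - 124 \left(24 + 24 \left(-4\right)\right)\right) + 285\right) + 98586) = - (\left(\left(7 - - 124 \left(24 - 96\right)\right) + 285\right) + 98586) = - (\left(\left(7 - \left(-124\right) \left(-72\right)\right) + 285\right) + 98586) = - (\left(\left(7 - 8928\right) + 285\right) + 98586) = - (\left(-8921 + 285\right) + 98586) = - (-8636 + 98586) = \left(-1\right) 89950 = -89950$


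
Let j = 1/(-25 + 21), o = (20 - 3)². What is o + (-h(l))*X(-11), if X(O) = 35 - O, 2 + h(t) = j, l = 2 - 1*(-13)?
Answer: 785/2 ≈ 392.50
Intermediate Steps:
l = 15 (l = 2 + 13 = 15)
o = 289 (o = 17² = 289)
j = -¼ (j = 1/(-4) = -¼ ≈ -0.25000)
h(t) = -9/4 (h(t) = -2 - ¼ = -9/4)
o + (-h(l))*X(-11) = 289 + (-1*(-9/4))*(35 - 1*(-11)) = 289 + 9*(35 + 11)/4 = 289 + (9/4)*46 = 289 + 207/2 = 785/2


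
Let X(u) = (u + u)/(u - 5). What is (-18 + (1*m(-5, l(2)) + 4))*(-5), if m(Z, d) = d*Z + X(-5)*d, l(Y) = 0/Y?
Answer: 70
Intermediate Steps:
X(u) = 2*u/(-5 + u) (X(u) = (2*u)/(-5 + u) = 2*u/(-5 + u))
l(Y) = 0
m(Z, d) = d + Z*d (m(Z, d) = d*Z + (2*(-5)/(-5 - 5))*d = Z*d + (2*(-5)/(-10))*d = Z*d + (2*(-5)*(-⅒))*d = Z*d + 1*d = Z*d + d = d + Z*d)
(-18 + (1*m(-5, l(2)) + 4))*(-5) = (-18 + (1*(0*(1 - 5)) + 4))*(-5) = (-18 + (1*(0*(-4)) + 4))*(-5) = (-18 + (1*0 + 4))*(-5) = (-18 + (0 + 4))*(-5) = (-18 + 4)*(-5) = -14*(-5) = 70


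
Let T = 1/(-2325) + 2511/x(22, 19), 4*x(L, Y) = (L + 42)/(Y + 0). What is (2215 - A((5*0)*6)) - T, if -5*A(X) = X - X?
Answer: -28525409/37200 ≈ -766.81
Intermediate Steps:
x(L, Y) = (42 + L)/(4*Y) (x(L, Y) = ((L + 42)/(Y + 0))/4 = ((42 + L)/Y)/4 = (42 + L)/(4*Y))
A(X) = 0 (A(X) = -(X - X)/5 = -1/5*0 = 0)
T = 110923409/37200 (T = 1/(-2325) + 2511/(((1/4)*(42 + 22)/19)) = -1/2325 + 2511/(((1/4)*(1/19)*64)) = -1/2325 + 2511/(16/19) = -1/2325 + 2511*(19/16) = -1/2325 + 47709/16 = 110923409/37200 ≈ 2981.8)
(2215 - A((5*0)*6)) - T = (2215 - 1*0) - 1*110923409/37200 = (2215 + 0) - 110923409/37200 = 2215 - 110923409/37200 = -28525409/37200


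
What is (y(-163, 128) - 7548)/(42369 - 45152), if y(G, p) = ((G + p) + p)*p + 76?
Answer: -4432/2783 ≈ -1.5925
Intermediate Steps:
y(G, p) = 76 + p*(G + 2*p) (y(G, p) = (G + 2*p)*p + 76 = p*(G + 2*p) + 76 = 76 + p*(G + 2*p))
(y(-163, 128) - 7548)/(42369 - 45152) = ((76 + 2*128² - 163*128) - 7548)/(42369 - 45152) = ((76 + 2*16384 - 20864) - 7548)/(-2783) = ((76 + 32768 - 20864) - 7548)*(-1/2783) = (11980 - 7548)*(-1/2783) = 4432*(-1/2783) = -4432/2783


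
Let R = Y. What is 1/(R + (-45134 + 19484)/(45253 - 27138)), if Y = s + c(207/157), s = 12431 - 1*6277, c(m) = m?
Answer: 568811/3500407445 ≈ 0.00016250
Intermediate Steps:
s = 6154 (s = 12431 - 6277 = 6154)
Y = 966385/157 (Y = 6154 + 207/157 = 966385/157 ≈ 6155.3)
R = 966385/157 ≈ 6155.3
1/(R + (-45134 + 19484)/(45253 - 27138)) = 1/(966385/157 + (-45134 + 19484)/(45253 - 27138)) = 1/(966385/157 - 25650/18115) = 1/(966385/157 - 25650*1/18115) = 1/(966385/157 - 5130/3623) = 1/(3500407445/568811) = 568811/3500407445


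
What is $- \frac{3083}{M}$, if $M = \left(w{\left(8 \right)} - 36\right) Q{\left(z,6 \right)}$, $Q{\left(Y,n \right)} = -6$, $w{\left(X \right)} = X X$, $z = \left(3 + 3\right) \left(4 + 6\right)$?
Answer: $\frac{3083}{168} \approx 18.351$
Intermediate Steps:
$z = 60$ ($z = 6 \cdot 10 = 60$)
$w{\left(X \right)} = X^{2}$
$M = -168$ ($M = \left(8^{2} - 36\right) \left(-6\right) = \left(64 - 36\right) \left(-6\right) = 28 \left(-6\right) = -168$)
$- \frac{3083}{M} = - \frac{3083}{-168} = \left(-3083\right) \left(- \frac{1}{168}\right) = \frac{3083}{168}$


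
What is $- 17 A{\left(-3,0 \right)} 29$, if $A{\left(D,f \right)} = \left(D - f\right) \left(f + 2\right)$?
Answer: $2958$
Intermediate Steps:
$A{\left(D,f \right)} = \left(2 + f\right) \left(D - f\right)$ ($A{\left(D,f \right)} = \left(D - f\right) \left(2 + f\right) = \left(2 + f\right) \left(D - f\right)$)
$- 17 A{\left(-3,0 \right)} 29 = - 17 \left(- 0^{2} - 0 + 2 \left(-3\right) - 0\right) 29 = - 17 \left(\left(-1\right) 0 + 0 - 6 + 0\right) 29 = - 17 \left(0 + 0 - 6 + 0\right) 29 = \left(-17\right) \left(-6\right) 29 = 102 \cdot 29 = 2958$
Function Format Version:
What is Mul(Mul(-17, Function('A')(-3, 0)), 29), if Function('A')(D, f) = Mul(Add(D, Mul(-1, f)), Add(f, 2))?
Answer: 2958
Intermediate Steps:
Function('A')(D, f) = Mul(Add(2, f), Add(D, Mul(-1, f))) (Function('A')(D, f) = Mul(Add(D, Mul(-1, f)), Add(2, f)) = Mul(Add(2, f), Add(D, Mul(-1, f))))
Mul(Mul(-17, Function('A')(-3, 0)), 29) = Mul(Mul(-17, Add(Mul(-1, Pow(0, 2)), Mul(-2, 0), Mul(2, -3), Mul(-3, 0))), 29) = Mul(Mul(-17, Add(Mul(-1, 0), 0, -6, 0)), 29) = Mul(Mul(-17, Add(0, 0, -6, 0)), 29) = Mul(Mul(-17, -6), 29) = Mul(102, 29) = 2958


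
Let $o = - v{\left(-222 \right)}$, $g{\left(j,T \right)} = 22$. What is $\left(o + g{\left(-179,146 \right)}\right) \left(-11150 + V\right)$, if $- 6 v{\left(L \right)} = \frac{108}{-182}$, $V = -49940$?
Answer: $- \frac{121752370}{91} \approx -1.3379 \cdot 10^{6}$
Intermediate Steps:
$v{\left(L \right)} = \frac{9}{91}$ ($v{\left(L \right)} = - \frac{108 \frac{1}{-182}}{6} = - \frac{108 \left(- \frac{1}{182}\right)}{6} = \left(- \frac{1}{6}\right) \left(- \frac{54}{91}\right) = \frac{9}{91}$)
$o = - \frac{9}{91}$ ($o = \left(-1\right) \frac{9}{91} = - \frac{9}{91} \approx -0.098901$)
$\left(o + g{\left(-179,146 \right)}\right) \left(-11150 + V\right) = \left(- \frac{9}{91} + 22\right) \left(-11150 - 49940\right) = \frac{1993}{91} \left(-61090\right) = - \frac{121752370}{91}$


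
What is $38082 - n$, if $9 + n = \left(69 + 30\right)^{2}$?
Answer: $28290$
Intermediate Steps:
$n = 9792$ ($n = -9 + \left(69 + 30\right)^{2} = -9 + 99^{2} = -9 + 9801 = 9792$)
$38082 - n = 38082 - 9792 = 28290$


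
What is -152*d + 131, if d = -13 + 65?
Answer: -7773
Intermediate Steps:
d = 52
-152*d + 131 = -152*52 + 131 = -7904 + 131 = -7773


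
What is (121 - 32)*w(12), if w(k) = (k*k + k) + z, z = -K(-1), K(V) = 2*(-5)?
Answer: 14774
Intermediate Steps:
K(V) = -10
z = 10 (z = -1*(-10) = 10)
w(k) = 10 + k + k² (w(k) = (k*k + k) + 10 = (k² + k) + 10 = (k + k²) + 10 = 10 + k + k²)
(121 - 32)*w(12) = (121 - 32)*(10 + 12 + 12²) = 89*(10 + 12 + 144) = 89*166 = 14774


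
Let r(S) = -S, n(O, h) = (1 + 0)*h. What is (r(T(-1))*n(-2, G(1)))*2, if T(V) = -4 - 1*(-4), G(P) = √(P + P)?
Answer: 0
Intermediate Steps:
G(P) = √2*√P (G(P) = √(2*P) = √2*√P)
T(V) = 0 (T(V) = -4 + 4 = 0)
n(O, h) = h (n(O, h) = 1*h = h)
(r(T(-1))*n(-2, G(1)))*2 = ((-1*0)*(√2*√1))*2 = (0*(√2*1))*2 = (0*√2)*2 = 0*2 = 0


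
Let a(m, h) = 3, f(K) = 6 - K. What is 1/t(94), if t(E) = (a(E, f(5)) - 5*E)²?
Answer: 1/218089 ≈ 4.5853e-6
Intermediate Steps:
t(E) = (3 - 5*E)²
1/t(94) = 1/((-3 + 5*94)²) = 1/((-3 + 470)²) = 1/(467²) = 1/218089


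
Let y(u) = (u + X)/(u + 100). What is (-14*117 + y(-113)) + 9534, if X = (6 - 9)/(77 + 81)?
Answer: 16236241/2054 ≈ 7904.7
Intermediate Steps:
X = -3/158 ≈ -0.018987
y(u) = (-3/158 + u)/(100 + u) (y(u) = (u - 3/158)/(u + 100) = (-3/158 + u)/(100 + u))
(-14*117 + y(-113)) + 9534 = (-14*117 + (-3/158 - 113)/(100 - 113)) + 9534 = (-1638 - 17857/158/(-13)) + 9534 = (-1638 - 1/13*(-17857/158)) + 9534 = (-1638 + 17857/2054) + 9534 = -3346595/2054 + 9534 = 16236241/2054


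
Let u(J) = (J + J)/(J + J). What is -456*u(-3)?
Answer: -456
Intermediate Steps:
u(J) = 1 (u(J) = (2*J)/((2*J)) = (2*J)*(1/(2*J)) = 1)
-456*u(-3) = -456*1 = -456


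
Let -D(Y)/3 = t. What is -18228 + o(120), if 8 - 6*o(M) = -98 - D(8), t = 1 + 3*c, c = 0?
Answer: -109265/6 ≈ -18211.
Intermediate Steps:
t = 1 (t = 1 + 3*0 = 1 + 0 = 1)
D(Y) = -3 (D(Y) = -3*1 = -3)
o(M) = 103/6 (o(M) = 4/3 - (-98 - 1*(-3))/6 = 4/3 - (-98 + 3)/6 = 4/3 - ⅙*(-95) = 4/3 + 95/6 = 103/6)
-18228 + o(120) = -18228 + 103/6 = -109265/6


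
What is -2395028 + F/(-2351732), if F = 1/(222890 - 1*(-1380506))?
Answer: -9031070229298532417/3770757681872 ≈ -2.3950e+6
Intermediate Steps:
F = 1/1603396 (F = 1/(222890 + 1380506) = 1/1603396 ≈ 6.2368e-7)
-2395028 + F/(-2351732) = -2395028 + (1/1603396)/(-2351732) = -2395028 + (1/1603396)*(-1/2351732) = -2395028 - 1/3770757681872 = -9031070229298532417/3770757681872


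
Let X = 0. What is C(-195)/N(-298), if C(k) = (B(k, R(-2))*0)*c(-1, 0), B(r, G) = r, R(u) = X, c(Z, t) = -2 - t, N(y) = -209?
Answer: 0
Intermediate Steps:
R(u) = 0
C(k) = 0 (C(k) = (k*0)*(-2 - 1*0) = 0*(-2 + 0) = 0*(-2) = 0)
C(-195)/N(-298) = 0/(-209) = 0*(-1/209) = 0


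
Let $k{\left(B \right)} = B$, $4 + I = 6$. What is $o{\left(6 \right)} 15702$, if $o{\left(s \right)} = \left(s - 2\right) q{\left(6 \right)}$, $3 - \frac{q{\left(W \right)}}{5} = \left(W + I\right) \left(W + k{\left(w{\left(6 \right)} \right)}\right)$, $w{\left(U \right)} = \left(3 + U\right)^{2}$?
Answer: $-217629720$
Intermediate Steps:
$I = 2$ ($I = -4 + 6 = 2$)
$q{\left(W \right)} = 15 - 5 \left(2 + W\right) \left(81 + W\right)$ ($q{\left(W \right)} = 15 - 5 \left(W + 2\right) \left(W + \left(3 + 6\right)^{2}\right) = 15 - 5 \left(2 + W\right) \left(W + 9^{2}\right) = 15 - 5 \left(2 + W\right) \left(W + 81\right) = 15 - 5 \left(2 + W\right) \left(81 + W\right)$)
$o{\left(s \right)} = 6930 - 3465 s$ ($o{\left(s \right)} = \left(s - 2\right) \left(-795 - 2490 - 5 \cdot 6^{2}\right) = \left(-2 + s\right) \left(-795 - 2490 - 180\right) = \left(-2 + s\right) \left(-3465\right) = 6930 - 3465 s$)
$o{\left(6 \right)} 15702 = \left(6930 - 20790\right) 15702 = \left(-13860\right) 15702 = -217629720$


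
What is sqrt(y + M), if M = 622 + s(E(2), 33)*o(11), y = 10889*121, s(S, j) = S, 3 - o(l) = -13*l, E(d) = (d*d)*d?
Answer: sqrt(1319359) ≈ 1148.6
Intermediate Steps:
E(d) = d**3 (E(d) = d**2*d = d**3)
o(l) = 3 + 13*l (o(l) = 3 - (-13)*l = 3 + 13*l)
y = 1317569
M = 1790 (M = 622 + 2**3*(3 + 13*11) = 622 + 8*(3 + 143) = 622 + 8*146 = 622 + 1168 = 1790)
sqrt(y + M) = sqrt(1317569 + 1790) = sqrt(1319359)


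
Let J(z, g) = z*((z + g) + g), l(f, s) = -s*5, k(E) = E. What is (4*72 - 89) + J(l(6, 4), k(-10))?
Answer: 999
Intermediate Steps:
l(f, s) = -5*s
J(z, g) = z*(z + 2*g) (J(z, g) = z*((g + z) + g) = z*(z + 2*g))
(4*72 - 89) + J(l(6, 4), k(-10)) = (4*72 - 89) + (-5*4)*(-5*4 + 2*(-10)) = (288 - 89) - 20*(-20 - 20) = 199 - 20*(-40) = 199 + 800 = 999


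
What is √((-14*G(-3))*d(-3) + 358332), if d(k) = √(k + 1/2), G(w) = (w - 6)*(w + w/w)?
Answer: √(358332 - 126*I*√10) ≈ 598.61 - 0.333*I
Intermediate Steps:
G(w) = (1 + w)*(-6 + w) (G(w) = (-6 + w)*(w + 1) = (-6 + w)*(1 + w) = (1 + w)*(-6 + w))
d(k) = √(½ + k) (d(k) = √(k + ½) = √(½ + k))
√((-14*G(-3))*d(-3) + 358332) = √((-14*(-6 + (-3)² - 5*(-3)))*(√(2 + 4*(-3))/2) + 358332) = √((-14*(-6 + 9 + 15))*(√(2 - 12)/2) + 358332) = √((-14*18)*(√(-10)/2) + 358332) = √(-126*I*√10 + 358332) = √(358332 - 126*I*√10)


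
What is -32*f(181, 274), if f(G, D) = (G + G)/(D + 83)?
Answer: -11584/357 ≈ -32.448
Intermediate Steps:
f(G, D) = 2*G/(83 + D) (f(G, D) = (2*G)/(83 + D) = 2*G/(83 + D))
-32*f(181, 274) = -64*181/(83 + 274) = -64*181/357 = -32*362/357 = -11584/357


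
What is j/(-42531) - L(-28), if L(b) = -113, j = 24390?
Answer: 1593871/14177 ≈ 112.43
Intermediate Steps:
j/(-42531) - L(-28) = 24390/(-42531) - 1*(-113) = 24390*(-1/42531) + 113 = -8130/14177 + 113 = 1593871/14177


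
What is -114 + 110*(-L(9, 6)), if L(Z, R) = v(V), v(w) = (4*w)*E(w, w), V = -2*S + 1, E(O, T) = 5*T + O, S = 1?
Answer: -2754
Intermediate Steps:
E(O, T) = O + 5*T
V = -1 (V = -2*1 + 1 = -2 + 1 = -1)
v(w) = 24*w² (v(w) = (4*w)*(w + 5*w) = (4*w)*(6*w) = 24*w²)
L(Z, R) = 24 (L(Z, R) = 24*(-1)² = 24*1 = 24)
-114 + 110*(-L(9, 6)) = -114 + 110*(-1*24) = -114 + 110*(-24) = -114 - 2640 = -2754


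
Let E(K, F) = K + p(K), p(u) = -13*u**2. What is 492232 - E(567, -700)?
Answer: 4671022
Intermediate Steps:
E(K, F) = K - 13*K**2
492232 - E(567, -700) = 492232 - 567*(1 - 13*567) = 492232 - 567*(1 - 7371) = 492232 - 567*(-7370) = 492232 - 1*(-4178790) = 492232 + 4178790 = 4671022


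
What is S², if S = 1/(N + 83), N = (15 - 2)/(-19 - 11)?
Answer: 900/6135529 ≈ 0.00014669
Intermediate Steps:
N = -13/30 (N = 13/(-30) = 13*(-1/30) = -13/30 ≈ -0.43333)
S = 30/2477 (S = 1/(-13/30 + 83) = 1/(2477/30) = 30/2477 ≈ 0.012111)
S² = (30/2477)² = 900/6135529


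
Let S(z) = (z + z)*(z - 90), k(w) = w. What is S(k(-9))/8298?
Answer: 99/461 ≈ 0.21475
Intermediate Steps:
S(z) = 2*z*(-90 + z) (S(z) = (2*z)*(-90 + z) = 2*z*(-90 + z))
S(k(-9))/8298 = (2*(-9)*(-90 - 9))/8298 = (2*(-9)*(-99))*(1/8298) = 1782*(1/8298) = 99/461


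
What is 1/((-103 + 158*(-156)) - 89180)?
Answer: -1/113931 ≈ -8.7772e-6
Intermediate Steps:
1/((-103 + 158*(-156)) - 89180) = 1/((-103 - 24648) - 89180) = 1/(-24751 - 89180) = 1/(-113931) = -1/113931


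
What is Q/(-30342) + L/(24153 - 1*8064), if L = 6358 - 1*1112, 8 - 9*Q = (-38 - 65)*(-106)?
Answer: 268016363/732258657 ≈ 0.36601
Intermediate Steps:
Q = -10910/9 (Q = 8/9 - (-38 - 65)*(-106)/9 = 8/9 - (-103)*(-106)/9 = 8/9 - ⅑*10918 = 8/9 - 10918/9 = -10910/9 ≈ -1212.2)
L = 5246 (L = 6358 - 1112 = 5246)
Q/(-30342) + L/(24153 - 1*8064) = -10910/9/(-30342) + 5246/(24153 - 1*8064) = -10910/9*(-1/30342) + 5246/(24153 - 8064) = 5455/136539 + 5246/16089 = 268016363/732258657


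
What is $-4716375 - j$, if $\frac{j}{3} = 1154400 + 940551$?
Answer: $-11001228$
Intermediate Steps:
$j = 6284853$ ($j = 3 \left(1154400 + 940551\right) = 3 \cdot 2094951 = 6284853$)
$-4716375 - j = -4716375 - 6284853 = -11001228$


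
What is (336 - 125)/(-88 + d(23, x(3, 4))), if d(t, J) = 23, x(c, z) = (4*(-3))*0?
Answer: -211/65 ≈ -3.2462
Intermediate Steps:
x(c, z) = 0 (x(c, z) = -12*0 = 0)
(336 - 125)/(-88 + d(23, x(3, 4))) = (336 - 125)/(-88 + 23) = 211/(-65) = 211*(-1/65) = -211/65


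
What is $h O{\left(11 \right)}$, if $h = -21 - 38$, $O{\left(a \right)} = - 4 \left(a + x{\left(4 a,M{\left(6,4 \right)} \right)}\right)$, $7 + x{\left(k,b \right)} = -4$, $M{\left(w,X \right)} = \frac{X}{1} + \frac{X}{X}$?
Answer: $0$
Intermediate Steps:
$M{\left(w,X \right)} = 1 + X$ ($M{\left(w,X \right)} = X 1 + 1 = X + 1 = 1 + X$)
$x{\left(k,b \right)} = -11$ ($x{\left(k,b \right)} = -7 - 4 = -11$)
$O{\left(a \right)} = 44 - 4 a$ ($O{\left(a \right)} = - 4 \left(a - 11\right) = - 4 \left(-11 + a\right) = 44 - 4 a$)
$h = -59$ ($h = -21 - 38 = -59$)
$h O{\left(11 \right)} = - 59 \left(44 - 44\right) = \left(-59\right) 0 = 0$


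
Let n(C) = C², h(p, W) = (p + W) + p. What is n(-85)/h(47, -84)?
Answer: 1445/2 ≈ 722.50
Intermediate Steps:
h(p, W) = W + 2*p (h(p, W) = (W + p) + p = W + 2*p)
n(-85)/h(47, -84) = (-85)²/(-84 + 2*47) = 7225/(-84 + 94) = 7225/10 = 7225*(⅒) = 1445/2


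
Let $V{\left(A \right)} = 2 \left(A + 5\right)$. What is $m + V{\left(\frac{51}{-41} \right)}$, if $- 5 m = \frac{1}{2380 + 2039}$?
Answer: $\frac{6805219}{905895} \approx 7.5121$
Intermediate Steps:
$V{\left(A \right)} = 10 + 2 A$ ($V{\left(A \right)} = 2 \left(5 + A\right) = 10 + 2 A$)
$m = - \frac{1}{22095}$ ($m = - \frac{1}{5 \left(2380 + 2039\right)} = - \frac{1}{5 \cdot 4419} = \left(- \frac{1}{5}\right) \frac{1}{4419} = - \frac{1}{22095} \approx -4.5259 \cdot 10^{-5}$)
$m + V{\left(\frac{51}{-41} \right)} = - \frac{1}{22095} + \left(10 + 2 \frac{51}{-41}\right) = - \frac{1}{22095} + \left(10 + 2 \cdot 51 \left(- \frac{1}{41}\right)\right) = - \frac{1}{22095} + \left(10 + 2 \left(- \frac{51}{41}\right)\right) = - \frac{1}{22095} + \left(10 - \frac{102}{41}\right) = - \frac{1}{22095} + \frac{308}{41} = \frac{6805219}{905895}$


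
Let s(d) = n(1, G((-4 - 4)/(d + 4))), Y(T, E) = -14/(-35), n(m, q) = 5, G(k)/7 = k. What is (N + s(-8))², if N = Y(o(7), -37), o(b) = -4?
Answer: 729/25 ≈ 29.160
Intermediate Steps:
G(k) = 7*k
Y(T, E) = ⅖ (Y(T, E) = -14*(-1/35) = ⅖)
s(d) = 5
N = ⅖ ≈ 0.40000
(N + s(-8))² = (⅖ + 5)² = (27/5)² = 729/25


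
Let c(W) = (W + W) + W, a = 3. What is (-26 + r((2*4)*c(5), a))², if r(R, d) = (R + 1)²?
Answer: 213598225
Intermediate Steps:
c(W) = 3*W (c(W) = 2*W + W = 3*W)
r(R, d) = (1 + R)²
(-26 + r((2*4)*c(5), a))² = (-26 + (1 + (2*4)*(3*5))²)² = (-26 + (1 + 8*15)²)² = (-26 + (1 + 120)²)² = (-26 + 121²)² = (-26 + 14641)² = 14615² = 213598225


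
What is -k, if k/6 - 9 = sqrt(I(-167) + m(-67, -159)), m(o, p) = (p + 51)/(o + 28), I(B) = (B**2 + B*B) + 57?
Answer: -54 - 6*sqrt(9436583)/13 ≈ -1471.8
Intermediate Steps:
I(B) = 57 + 2*B**2 (I(B) = (B**2 + B**2) + 57 = 2*B**2 + 57 = 57 + 2*B**2)
m(o, p) = (51 + p)/(28 + o)
k = 54 + 6*sqrt(9436583)/13 (k = 54 + 6*sqrt((57 + 2*(-167)**2) + (51 - 159)/(28 - 67)) = 54 + 6*sqrt((57 + 2*27889) - 108/(-39)) = 54 + 6*sqrt((57 + 55778) - 1/39*(-108)) = 54 + 6*sqrt(55835 + 36/13) = 54 + 6*sqrt(725891/13) = 54 + 6*(sqrt(9436583)/13) = 54 + 6*sqrt(9436583)/13 ≈ 1471.8)
-k = -(54 + 6*sqrt(9436583)/13) = -54 - 6*sqrt(9436583)/13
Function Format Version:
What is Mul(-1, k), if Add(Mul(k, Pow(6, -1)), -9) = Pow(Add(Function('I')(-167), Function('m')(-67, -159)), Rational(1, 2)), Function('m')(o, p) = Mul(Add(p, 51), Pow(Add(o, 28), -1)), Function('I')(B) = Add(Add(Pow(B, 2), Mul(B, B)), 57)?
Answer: Add(-54, Mul(Rational(-6, 13), Pow(9436583, Rational(1, 2)))) ≈ -1471.8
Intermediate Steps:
Function('I')(B) = Add(57, Mul(2, Pow(B, 2))) (Function('I')(B) = Add(Add(Pow(B, 2), Pow(B, 2)), 57) = Add(Mul(2, Pow(B, 2)), 57) = Add(57, Mul(2, Pow(B, 2))))
Function('m')(o, p) = Mul(Pow(Add(28, o), -1), Add(51, p)) (Function('m')(o, p) = Mul(Add(51, p), Pow(Add(28, o), -1)) = Mul(Pow(Add(28, o), -1), Add(51, p)))
k = Add(54, Mul(Rational(6, 13), Pow(9436583, Rational(1, 2)))) (k = Add(54, Mul(6, Pow(Add(Add(57, Mul(2, Pow(-167, 2))), Mul(Pow(Add(28, -67), -1), Add(51, -159))), Rational(1, 2)))) = Add(54, Mul(6, Pow(Add(Add(57, Mul(2, 27889)), Mul(Pow(-39, -1), -108)), Rational(1, 2)))) = Add(54, Mul(6, Pow(Add(Add(57, 55778), Mul(Rational(-1, 39), -108)), Rational(1, 2)))) = Add(54, Mul(6, Pow(Add(55835, Rational(36, 13)), Rational(1, 2)))) = Add(54, Mul(6, Pow(Rational(725891, 13), Rational(1, 2)))) = Add(54, Mul(6, Mul(Rational(1, 13), Pow(9436583, Rational(1, 2))))) = Add(54, Mul(Rational(6, 13), Pow(9436583, Rational(1, 2)))) ≈ 1471.8)
Mul(-1, k) = Mul(-1, Add(54, Mul(Rational(6, 13), Pow(9436583, Rational(1, 2))))) = Add(-54, Mul(Rational(-6, 13), Pow(9436583, Rational(1, 2))))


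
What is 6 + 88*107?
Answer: 9422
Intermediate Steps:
6 + 88*107 = 6 + 9416 = 9422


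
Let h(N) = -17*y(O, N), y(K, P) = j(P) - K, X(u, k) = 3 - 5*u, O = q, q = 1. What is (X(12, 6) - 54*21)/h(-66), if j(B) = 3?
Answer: 1191/34 ≈ 35.029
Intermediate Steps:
O = 1
y(K, P) = 3 - K
h(N) = -34 (h(N) = -17*(3 - 1*1) = -17*(3 - 1) = -17*2 = -34)
(X(12, 6) - 54*21)/h(-66) = ((3 - 5*12) - 54*21)/(-34) = ((3 - 60) - 1134)*(-1/34) = (-57 - 1134)*(-1/34) = -1191*(-1/34) = 1191/34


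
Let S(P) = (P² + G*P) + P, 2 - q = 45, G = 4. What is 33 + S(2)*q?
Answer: -569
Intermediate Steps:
q = -43 (q = 2 - 1*45 = 2 - 45 = -43)
S(P) = P² + 5*P (S(P) = (P² + 4*P) + P = P² + 5*P)
33 + S(2)*q = 33 + (2*(5 + 2))*(-43) = 33 + (2*7)*(-43) = 33 + 14*(-43) = 33 - 602 = -569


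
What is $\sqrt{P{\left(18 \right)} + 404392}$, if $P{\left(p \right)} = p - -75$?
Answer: $\sqrt{404485} \approx 635.99$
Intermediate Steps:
$P{\left(p \right)} = 75 + p$ ($P{\left(p \right)} = p + 75 = 75 + p$)
$\sqrt{P{\left(18 \right)} + 404392} = \sqrt{\left(75 + 18\right) + 404392} = \sqrt{93 + 404392} = \sqrt{404485}$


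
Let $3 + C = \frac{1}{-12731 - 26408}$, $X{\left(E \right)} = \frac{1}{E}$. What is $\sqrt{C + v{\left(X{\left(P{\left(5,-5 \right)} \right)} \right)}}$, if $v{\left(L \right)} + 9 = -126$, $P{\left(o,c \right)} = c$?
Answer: $\frac{i \sqrt{211396901437}}{39139} \approx 11.747 i$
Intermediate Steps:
$v{\left(L \right)} = -135$ ($v{\left(L \right)} = -9 - 126 = -135$)
$C = - \frac{117418}{39139}$ ($C = -3 + \frac{1}{-12731 - 26408} = -3 + \frac{1}{-39139} = -3 - \frac{1}{39139} = - \frac{117418}{39139} \approx -3.0$)
$\sqrt{C + v{\left(X{\left(P{\left(5,-5 \right)} \right)} \right)}} = \sqrt{- \frac{117418}{39139} - 135} = \sqrt{- \frac{5401183}{39139}} = \frac{i \sqrt{211396901437}}{39139}$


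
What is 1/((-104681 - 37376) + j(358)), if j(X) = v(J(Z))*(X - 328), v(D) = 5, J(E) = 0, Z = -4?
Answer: -1/141907 ≈ -7.0469e-6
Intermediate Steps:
j(X) = -1640 + 5*X (j(X) = 5*(X - 328) = 5*(-328 + X) = -1640 + 5*X)
1/((-104681 - 37376) + j(358)) = 1/((-104681 - 37376) + (-1640 + 5*358)) = 1/(-142057 + (-1640 + 1790)) = 1/(-142057 + 150) = 1/(-141907) = -1/141907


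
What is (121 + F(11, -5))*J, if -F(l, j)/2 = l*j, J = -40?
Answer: -9240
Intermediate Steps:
F(l, j) = -2*j*l (F(l, j) = -2*l*j = -2*j*l)
(121 + F(11, -5))*J = (121 - 2*(-5)*11)*(-40) = (121 + 110)*(-40) = 231*(-40) = -9240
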